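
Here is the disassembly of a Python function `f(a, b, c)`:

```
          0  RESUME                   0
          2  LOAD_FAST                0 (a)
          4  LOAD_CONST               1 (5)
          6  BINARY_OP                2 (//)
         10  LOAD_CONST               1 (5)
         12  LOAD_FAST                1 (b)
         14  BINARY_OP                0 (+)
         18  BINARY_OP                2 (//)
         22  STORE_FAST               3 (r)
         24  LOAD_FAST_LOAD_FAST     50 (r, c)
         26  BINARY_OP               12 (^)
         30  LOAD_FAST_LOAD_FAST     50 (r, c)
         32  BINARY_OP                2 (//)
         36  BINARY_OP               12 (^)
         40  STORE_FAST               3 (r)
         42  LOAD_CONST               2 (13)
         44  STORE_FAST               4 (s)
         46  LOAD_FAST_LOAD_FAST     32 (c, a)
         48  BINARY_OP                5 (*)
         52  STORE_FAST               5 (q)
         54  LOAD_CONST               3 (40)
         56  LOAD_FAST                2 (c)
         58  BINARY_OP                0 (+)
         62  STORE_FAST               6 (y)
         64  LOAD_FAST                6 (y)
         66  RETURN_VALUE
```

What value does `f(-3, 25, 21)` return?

61

LOAD_FAST a → push -3. Stack: [-3]
LOAD_CONST → push 5. Stack: [-3, 5]
BINARY_OP // → -3 // 5 = -1. Stack: [-1]
LOAD_CONST → push 5. Stack: [-1, 5]
LOAD_FAST b → push 25. Stack: [-1, 5, 25]
BINARY_OP + → 5 + 25 = 30. Stack: [-1, 30]
BINARY_OP // → -1 // 30 = -1. Stack: [-1]
STORE_FAST r → r=-1. Stack: []
LOAD_FAST_LOAD_FAST r,c → push -1,21. Stack: [-1, 21]
BINARY_OP ^ → -1 ^ 21 = -22. Stack: [-22]
LOAD_FAST_LOAD_FAST r,c → push -1,21. Stack: [-22, -1, 21]
BINARY_OP // → -1 // 21 = -1. Stack: [-22, -1]
BINARY_OP ^ → -22 ^ -1 = 21. Stack: [21]
STORE_FAST r → r=21. Stack: []
LOAD_CONST → push 13. Stack: [13]
STORE_FAST s → s=13. Stack: []
LOAD_FAST_LOAD_FAST c,a → push 21,-3. Stack: [21, -3]
BINARY_OP * → 21 * -3 = -63. Stack: [-63]
STORE_FAST q → q=-63. Stack: []
LOAD_CONST → push 40. Stack: [40]
LOAD_FAST c → push 21. Stack: [40, 21]
BINARY_OP + → 40 + 21 = 61. Stack: [61]
STORE_FAST y → y=61. Stack: []
LOAD_FAST y → push 61. Stack: [61]
RETURN_VALUE → return 61.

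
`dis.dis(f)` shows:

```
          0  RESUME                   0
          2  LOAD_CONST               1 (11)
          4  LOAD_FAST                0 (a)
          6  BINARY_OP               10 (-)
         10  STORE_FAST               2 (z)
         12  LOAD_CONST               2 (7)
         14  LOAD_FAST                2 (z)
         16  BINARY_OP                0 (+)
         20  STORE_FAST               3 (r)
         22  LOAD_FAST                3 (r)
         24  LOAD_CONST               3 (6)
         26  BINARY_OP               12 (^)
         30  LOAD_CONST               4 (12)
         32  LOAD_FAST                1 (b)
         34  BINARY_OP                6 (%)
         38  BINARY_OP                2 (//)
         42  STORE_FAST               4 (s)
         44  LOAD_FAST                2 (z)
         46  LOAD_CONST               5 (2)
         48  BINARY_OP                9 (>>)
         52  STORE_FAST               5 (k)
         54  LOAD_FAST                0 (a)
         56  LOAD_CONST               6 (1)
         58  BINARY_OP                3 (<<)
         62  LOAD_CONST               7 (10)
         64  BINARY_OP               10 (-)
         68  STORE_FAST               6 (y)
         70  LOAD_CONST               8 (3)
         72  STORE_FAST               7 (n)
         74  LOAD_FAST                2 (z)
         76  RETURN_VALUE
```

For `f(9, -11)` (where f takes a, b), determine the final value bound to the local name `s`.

LOAD_CONST → push 11. Stack: [11]
LOAD_FAST a → push 9. Stack: [11, 9]
BINARY_OP - → 11 - 9 = 2. Stack: [2]
STORE_FAST z → z=2. Stack: []
LOAD_CONST → push 7. Stack: [7]
LOAD_FAST z → push 2. Stack: [7, 2]
BINARY_OP + → 7 + 2 = 9. Stack: [9]
STORE_FAST r → r=9. Stack: []
LOAD_FAST r → push 9. Stack: [9]
LOAD_CONST → push 6. Stack: [9, 6]
BINARY_OP ^ → 9 ^ 6 = 15. Stack: [15]
LOAD_CONST → push 12. Stack: [15, 12]
LOAD_FAST b → push -11. Stack: [15, 12, -11]
BINARY_OP % → 12 % -11 = -10. Stack: [15, -10]
BINARY_OP // → 15 // -10 = -2. Stack: [-2]
STORE_FAST s → s=-2. Stack: []
LOAD_FAST z → push 2. Stack: [2]
LOAD_CONST → push 2. Stack: [2, 2]
BINARY_OP >> → 2 >> 2 = 0. Stack: [0]
STORE_FAST k → k=0. Stack: []
LOAD_FAST a → push 9. Stack: [9]
LOAD_CONST → push 1. Stack: [9, 1]
BINARY_OP << → 9 << 1 = 18. Stack: [18]
LOAD_CONST → push 10. Stack: [18, 10]
BINARY_OP - → 18 - 10 = 8. Stack: [8]
STORE_FAST y → y=8. Stack: []
LOAD_CONST → push 3. Stack: [3]
STORE_FAST n → n=3. Stack: []
LOAD_FAST z → push 2. Stack: [2]
RETURN_VALUE → return 2.

-2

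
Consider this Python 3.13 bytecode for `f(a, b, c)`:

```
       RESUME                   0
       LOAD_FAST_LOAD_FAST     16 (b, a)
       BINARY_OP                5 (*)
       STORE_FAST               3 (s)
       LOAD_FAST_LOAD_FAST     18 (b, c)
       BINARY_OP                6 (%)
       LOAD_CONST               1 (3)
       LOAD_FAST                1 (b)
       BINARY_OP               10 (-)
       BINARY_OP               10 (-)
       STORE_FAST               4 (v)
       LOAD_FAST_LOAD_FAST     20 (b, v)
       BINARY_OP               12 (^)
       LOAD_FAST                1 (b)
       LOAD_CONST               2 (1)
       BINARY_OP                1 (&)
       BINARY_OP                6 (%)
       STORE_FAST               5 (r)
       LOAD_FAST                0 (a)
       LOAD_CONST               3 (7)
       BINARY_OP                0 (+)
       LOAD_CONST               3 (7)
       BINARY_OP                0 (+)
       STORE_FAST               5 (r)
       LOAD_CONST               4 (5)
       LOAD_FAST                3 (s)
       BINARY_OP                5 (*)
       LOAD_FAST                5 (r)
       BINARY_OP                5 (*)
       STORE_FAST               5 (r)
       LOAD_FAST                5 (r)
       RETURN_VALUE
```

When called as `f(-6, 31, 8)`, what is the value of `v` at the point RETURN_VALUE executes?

35

LOAD_FAST_LOAD_FAST b,a → push 31,-6. Stack: [31, -6]
BINARY_OP * → 31 * -6 = -186. Stack: [-186]
STORE_FAST s → s=-186. Stack: []
LOAD_FAST_LOAD_FAST b,c → push 31,8. Stack: [31, 8]
BINARY_OP % → 31 % 8 = 7. Stack: [7]
LOAD_CONST → push 3. Stack: [7, 3]
LOAD_FAST b → push 31. Stack: [7, 3, 31]
BINARY_OP - → 3 - 31 = -28. Stack: [7, -28]
BINARY_OP - → 7 - -28 = 35. Stack: [35]
STORE_FAST v → v=35. Stack: []
LOAD_FAST_LOAD_FAST b,v → push 31,35. Stack: [31, 35]
BINARY_OP ^ → 31 ^ 35 = 60. Stack: [60]
LOAD_FAST b → push 31. Stack: [60, 31]
LOAD_CONST → push 1. Stack: [60, 31, 1]
BINARY_OP & → 31 & 1 = 1. Stack: [60, 1]
BINARY_OP % → 60 % 1 = 0. Stack: [0]
STORE_FAST r → r=0. Stack: []
LOAD_FAST a → push -6. Stack: [-6]
LOAD_CONST → push 7. Stack: [-6, 7]
BINARY_OP + → -6 + 7 = 1. Stack: [1]
LOAD_CONST → push 7. Stack: [1, 7]
BINARY_OP + → 1 + 7 = 8. Stack: [8]
STORE_FAST r → r=8. Stack: []
LOAD_CONST → push 5. Stack: [5]
LOAD_FAST s → push -186. Stack: [5, -186]
BINARY_OP * → 5 * -186 = -930. Stack: [-930]
LOAD_FAST r → push 8. Stack: [-930, 8]
BINARY_OP * → -930 * 8 = -7440. Stack: [-7440]
STORE_FAST r → r=-7440. Stack: []
LOAD_FAST r → push -7440. Stack: [-7440]
RETURN_VALUE → return -7440.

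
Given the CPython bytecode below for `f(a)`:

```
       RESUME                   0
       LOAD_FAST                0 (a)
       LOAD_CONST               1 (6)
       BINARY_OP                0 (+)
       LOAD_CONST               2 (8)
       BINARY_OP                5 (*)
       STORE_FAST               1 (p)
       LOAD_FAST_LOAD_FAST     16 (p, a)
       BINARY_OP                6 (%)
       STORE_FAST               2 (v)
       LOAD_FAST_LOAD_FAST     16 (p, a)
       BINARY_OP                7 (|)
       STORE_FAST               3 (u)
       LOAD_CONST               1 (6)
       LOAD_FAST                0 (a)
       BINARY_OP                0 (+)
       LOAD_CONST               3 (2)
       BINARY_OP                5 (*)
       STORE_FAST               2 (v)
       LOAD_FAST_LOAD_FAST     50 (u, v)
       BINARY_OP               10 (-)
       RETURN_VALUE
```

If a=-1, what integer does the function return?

LOAD_FAST a → push -1. Stack: [-1]
LOAD_CONST → push 6. Stack: [-1, 6]
BINARY_OP + → -1 + 6 = 5. Stack: [5]
LOAD_CONST → push 8. Stack: [5, 8]
BINARY_OP * → 5 * 8 = 40. Stack: [40]
STORE_FAST p → p=40. Stack: []
LOAD_FAST_LOAD_FAST p,a → push 40,-1. Stack: [40, -1]
BINARY_OP % → 40 % -1 = 0. Stack: [0]
STORE_FAST v → v=0. Stack: []
LOAD_FAST_LOAD_FAST p,a → push 40,-1. Stack: [40, -1]
BINARY_OP | → 40 | -1 = -1. Stack: [-1]
STORE_FAST u → u=-1. Stack: []
LOAD_CONST → push 6. Stack: [6]
LOAD_FAST a → push -1. Stack: [6, -1]
BINARY_OP + → 6 + -1 = 5. Stack: [5]
LOAD_CONST → push 2. Stack: [5, 2]
BINARY_OP * → 5 * 2 = 10. Stack: [10]
STORE_FAST v → v=10. Stack: []
LOAD_FAST_LOAD_FAST u,v → push -1,10. Stack: [-1, 10]
BINARY_OP - → -1 - 10 = -11. Stack: [-11]
RETURN_VALUE → return -11.

-11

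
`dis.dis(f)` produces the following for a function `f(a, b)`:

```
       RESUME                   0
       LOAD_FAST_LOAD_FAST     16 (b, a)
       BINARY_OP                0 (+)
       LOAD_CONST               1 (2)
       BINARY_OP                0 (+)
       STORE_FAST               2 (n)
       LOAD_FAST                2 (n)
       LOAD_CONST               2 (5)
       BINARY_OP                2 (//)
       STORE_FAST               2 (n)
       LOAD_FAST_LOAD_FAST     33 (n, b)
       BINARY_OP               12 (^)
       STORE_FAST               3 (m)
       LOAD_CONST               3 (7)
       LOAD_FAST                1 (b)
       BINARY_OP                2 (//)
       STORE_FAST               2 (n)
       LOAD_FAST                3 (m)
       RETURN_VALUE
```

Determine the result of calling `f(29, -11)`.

LOAD_FAST_LOAD_FAST b,a → push -11,29. Stack: [-11, 29]
BINARY_OP + → -11 + 29 = 18. Stack: [18]
LOAD_CONST → push 2. Stack: [18, 2]
BINARY_OP + → 18 + 2 = 20. Stack: [20]
STORE_FAST n → n=20. Stack: []
LOAD_FAST n → push 20. Stack: [20]
LOAD_CONST → push 5. Stack: [20, 5]
BINARY_OP // → 20 // 5 = 4. Stack: [4]
STORE_FAST n → n=4. Stack: []
LOAD_FAST_LOAD_FAST n,b → push 4,-11. Stack: [4, -11]
BINARY_OP ^ → 4 ^ -11 = -15. Stack: [-15]
STORE_FAST m → m=-15. Stack: []
LOAD_CONST → push 7. Stack: [7]
LOAD_FAST b → push -11. Stack: [7, -11]
BINARY_OP // → 7 // -11 = -1. Stack: [-1]
STORE_FAST n → n=-1. Stack: []
LOAD_FAST m → push -15. Stack: [-15]
RETURN_VALUE → return -15.

-15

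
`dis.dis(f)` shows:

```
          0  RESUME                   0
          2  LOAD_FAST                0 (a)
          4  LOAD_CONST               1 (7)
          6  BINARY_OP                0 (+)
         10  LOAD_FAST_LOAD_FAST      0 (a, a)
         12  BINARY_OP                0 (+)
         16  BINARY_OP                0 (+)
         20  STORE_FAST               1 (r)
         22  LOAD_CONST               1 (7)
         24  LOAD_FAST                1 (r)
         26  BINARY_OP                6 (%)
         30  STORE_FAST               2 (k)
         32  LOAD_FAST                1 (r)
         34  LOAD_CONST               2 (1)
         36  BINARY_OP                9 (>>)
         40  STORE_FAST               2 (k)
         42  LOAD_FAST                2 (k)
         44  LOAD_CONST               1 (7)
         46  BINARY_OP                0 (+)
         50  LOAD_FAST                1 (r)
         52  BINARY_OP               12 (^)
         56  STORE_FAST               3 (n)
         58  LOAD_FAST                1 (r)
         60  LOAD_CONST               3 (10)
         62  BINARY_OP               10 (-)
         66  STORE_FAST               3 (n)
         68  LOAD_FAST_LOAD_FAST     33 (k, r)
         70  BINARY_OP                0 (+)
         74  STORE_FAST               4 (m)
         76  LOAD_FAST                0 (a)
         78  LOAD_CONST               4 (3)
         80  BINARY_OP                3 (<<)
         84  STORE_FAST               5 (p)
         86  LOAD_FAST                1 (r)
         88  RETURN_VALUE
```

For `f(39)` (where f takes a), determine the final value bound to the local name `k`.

62

LOAD_FAST a → push 39. Stack: [39]
LOAD_CONST → push 7. Stack: [39, 7]
BINARY_OP + → 39 + 7 = 46. Stack: [46]
LOAD_FAST_LOAD_FAST a,a → push 39,39. Stack: [46, 39, 39]
BINARY_OP + → 39 + 39 = 78. Stack: [46, 78]
BINARY_OP + → 46 + 78 = 124. Stack: [124]
STORE_FAST r → r=124. Stack: []
LOAD_CONST → push 7. Stack: [7]
LOAD_FAST r → push 124. Stack: [7, 124]
BINARY_OP % → 7 % 124 = 7. Stack: [7]
STORE_FAST k → k=7. Stack: []
LOAD_FAST r → push 124. Stack: [124]
LOAD_CONST → push 1. Stack: [124, 1]
BINARY_OP >> → 124 >> 1 = 62. Stack: [62]
STORE_FAST k → k=62. Stack: []
LOAD_FAST k → push 62. Stack: [62]
LOAD_CONST → push 7. Stack: [62, 7]
BINARY_OP + → 62 + 7 = 69. Stack: [69]
LOAD_FAST r → push 124. Stack: [69, 124]
BINARY_OP ^ → 69 ^ 124 = 57. Stack: [57]
STORE_FAST n → n=57. Stack: []
LOAD_FAST r → push 124. Stack: [124]
LOAD_CONST → push 10. Stack: [124, 10]
BINARY_OP - → 124 - 10 = 114. Stack: [114]
STORE_FAST n → n=114. Stack: []
LOAD_FAST_LOAD_FAST k,r → push 62,124. Stack: [62, 124]
BINARY_OP + → 62 + 124 = 186. Stack: [186]
STORE_FAST m → m=186. Stack: []
LOAD_FAST a → push 39. Stack: [39]
LOAD_CONST → push 3. Stack: [39, 3]
BINARY_OP << → 39 << 3 = 312. Stack: [312]
STORE_FAST p → p=312. Stack: []
LOAD_FAST r → push 124. Stack: [124]
RETURN_VALUE → return 124.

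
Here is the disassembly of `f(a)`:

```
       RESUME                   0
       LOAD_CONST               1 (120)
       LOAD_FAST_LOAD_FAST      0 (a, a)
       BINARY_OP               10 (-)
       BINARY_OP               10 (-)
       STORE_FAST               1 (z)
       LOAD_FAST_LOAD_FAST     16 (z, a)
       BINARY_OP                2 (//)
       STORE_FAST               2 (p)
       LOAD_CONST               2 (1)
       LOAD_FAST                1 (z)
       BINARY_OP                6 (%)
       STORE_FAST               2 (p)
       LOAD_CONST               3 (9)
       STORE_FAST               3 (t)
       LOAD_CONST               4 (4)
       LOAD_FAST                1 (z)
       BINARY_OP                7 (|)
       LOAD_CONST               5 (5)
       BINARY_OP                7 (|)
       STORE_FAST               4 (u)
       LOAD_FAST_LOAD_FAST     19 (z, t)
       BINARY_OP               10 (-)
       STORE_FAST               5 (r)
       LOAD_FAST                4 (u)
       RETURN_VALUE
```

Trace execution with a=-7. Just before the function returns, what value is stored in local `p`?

LOAD_CONST → push 120. Stack: [120]
LOAD_FAST_LOAD_FAST a,a → push -7,-7. Stack: [120, -7, -7]
BINARY_OP - → -7 - -7 = 0. Stack: [120, 0]
BINARY_OP - → 120 - 0 = 120. Stack: [120]
STORE_FAST z → z=120. Stack: []
LOAD_FAST_LOAD_FAST z,a → push 120,-7. Stack: [120, -7]
BINARY_OP // → 120 // -7 = -18. Stack: [-18]
STORE_FAST p → p=-18. Stack: []
LOAD_CONST → push 1. Stack: [1]
LOAD_FAST z → push 120. Stack: [1, 120]
BINARY_OP % → 1 % 120 = 1. Stack: [1]
STORE_FAST p → p=1. Stack: []
LOAD_CONST → push 9. Stack: [9]
STORE_FAST t → t=9. Stack: []
LOAD_CONST → push 4. Stack: [4]
LOAD_FAST z → push 120. Stack: [4, 120]
BINARY_OP | → 4 | 120 = 124. Stack: [124]
LOAD_CONST → push 5. Stack: [124, 5]
BINARY_OP | → 124 | 5 = 125. Stack: [125]
STORE_FAST u → u=125. Stack: []
LOAD_FAST_LOAD_FAST z,t → push 120,9. Stack: [120, 9]
BINARY_OP - → 120 - 9 = 111. Stack: [111]
STORE_FAST r → r=111. Stack: []
LOAD_FAST u → push 125. Stack: [125]
RETURN_VALUE → return 125.

1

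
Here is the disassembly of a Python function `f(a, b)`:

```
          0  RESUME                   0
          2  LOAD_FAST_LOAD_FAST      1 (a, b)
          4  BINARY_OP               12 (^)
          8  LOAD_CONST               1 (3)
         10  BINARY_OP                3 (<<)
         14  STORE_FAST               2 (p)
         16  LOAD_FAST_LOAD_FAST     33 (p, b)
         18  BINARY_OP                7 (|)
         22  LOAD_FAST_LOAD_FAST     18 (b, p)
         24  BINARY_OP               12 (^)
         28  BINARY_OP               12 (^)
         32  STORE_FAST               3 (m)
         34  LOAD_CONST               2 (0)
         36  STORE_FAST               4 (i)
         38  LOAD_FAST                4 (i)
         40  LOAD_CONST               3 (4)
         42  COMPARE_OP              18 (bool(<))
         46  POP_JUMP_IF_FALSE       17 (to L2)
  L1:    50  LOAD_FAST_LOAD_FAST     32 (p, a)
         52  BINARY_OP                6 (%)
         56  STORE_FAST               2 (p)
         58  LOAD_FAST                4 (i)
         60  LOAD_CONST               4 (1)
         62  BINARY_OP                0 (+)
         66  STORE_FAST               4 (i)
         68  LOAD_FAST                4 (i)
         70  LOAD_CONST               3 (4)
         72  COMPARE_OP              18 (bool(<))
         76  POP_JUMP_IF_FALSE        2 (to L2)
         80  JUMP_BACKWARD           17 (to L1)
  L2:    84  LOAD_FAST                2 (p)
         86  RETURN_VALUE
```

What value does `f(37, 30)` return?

LOAD_FAST_LOAD_FAST a,b → push 37,30. Stack: [37, 30]
BINARY_OP ^ → 37 ^ 30 = 59. Stack: [59]
LOAD_CONST → push 3. Stack: [59, 3]
BINARY_OP << → 59 << 3 = 472. Stack: [472]
STORE_FAST p → p=472. Stack: []
LOAD_FAST_LOAD_FAST p,b → push 472,30. Stack: [472, 30]
BINARY_OP | → 472 | 30 = 478. Stack: [478]
LOAD_FAST_LOAD_FAST b,p → push 30,472. Stack: [478, 30, 472]
BINARY_OP ^ → 30 ^ 472 = 454. Stack: [478, 454]
BINARY_OP ^ → 478 ^ 454 = 24. Stack: [24]
STORE_FAST m → m=24. Stack: []
LOAD_CONST → push 0. Stack: [0]
STORE_FAST i → i=0. Stack: []
LOAD_FAST i → push 0. Stack: [0]
LOAD_CONST → push 4. Stack: [0, 4]
COMPARE_OP bool(<) → 0 vs 4 = True. Stack: [True]
POP_JUMP_IF_FALSE → pop True; no jump. Stack: []
LOAD_FAST_LOAD_FAST p,a → push 472,37. Stack: [472, 37]
BINARY_OP % → 472 % 37 = 28. Stack: [28]
STORE_FAST p → p=28. Stack: []
LOAD_FAST i → push 0. Stack: [0]
LOAD_CONST → push 1. Stack: [0, 1]
BINARY_OP + → 0 + 1 = 1. Stack: [1]
STORE_FAST i → i=1. Stack: []
LOAD_FAST i → push 1. Stack: [1]
LOAD_CONST → push 4. Stack: [1, 4]
COMPARE_OP bool(<) → 1 vs 4 = True. Stack: [True]
POP_JUMP_IF_FALSE → pop True; no jump. Stack: []
LOAD_FAST_LOAD_FAST p,a → push 28,37. Stack: [28, 37]
BINARY_OP % → 28 % 37 = 28. Stack: [28]
STORE_FAST p → p=28. Stack: []
LOAD_FAST i → push 1. Stack: [1]
LOAD_CONST → push 1. Stack: [1, 1]
BINARY_OP + → 1 + 1 = 2. Stack: [2]
STORE_FAST i → i=2. Stack: []
LOAD_FAST i → push 2. Stack: [2]
LOAD_CONST → push 4. Stack: [2, 4]
COMPARE_OP bool(<) → 2 vs 4 = True. Stack: [True]
POP_JUMP_IF_FALSE → pop True; no jump. Stack: []
LOAD_FAST_LOAD_FAST p,a → push 28,37. Stack: [28, 37]
BINARY_OP % → 28 % 37 = 28. Stack: [28]
STORE_FAST p → p=28. Stack: []
LOAD_FAST i → push 2. Stack: [2]
LOAD_CONST → push 1. Stack: [2, 1]
BINARY_OP + → 2 + 1 = 3. Stack: [3]
STORE_FAST i → i=3. Stack: []
LOAD_FAST i → push 3. Stack: [3]
LOAD_CONST → push 4. Stack: [3, 4]
COMPARE_OP bool(<) → 3 vs 4 = True. Stack: [True]
POP_JUMP_IF_FALSE → pop True; no jump. Stack: []
LOAD_FAST_LOAD_FAST p,a → push 28,37. Stack: [28, 37]
BINARY_OP % → 28 % 37 = 28. Stack: [28]
STORE_FAST p → p=28. Stack: []
LOAD_FAST i → push 3. Stack: [3]
LOAD_CONST → push 1. Stack: [3, 1]
BINARY_OP + → 3 + 1 = 4. Stack: [4]
STORE_FAST i → i=4. Stack: []
LOAD_FAST i → push 4. Stack: [4]
LOAD_CONST → push 4. Stack: [4, 4]
COMPARE_OP bool(<) → 4 vs 4 = False. Stack: [False]
POP_JUMP_IF_FALSE → pop False; jump. Stack: []
LOAD_FAST p → push 28. Stack: [28]
RETURN_VALUE → return 28.

28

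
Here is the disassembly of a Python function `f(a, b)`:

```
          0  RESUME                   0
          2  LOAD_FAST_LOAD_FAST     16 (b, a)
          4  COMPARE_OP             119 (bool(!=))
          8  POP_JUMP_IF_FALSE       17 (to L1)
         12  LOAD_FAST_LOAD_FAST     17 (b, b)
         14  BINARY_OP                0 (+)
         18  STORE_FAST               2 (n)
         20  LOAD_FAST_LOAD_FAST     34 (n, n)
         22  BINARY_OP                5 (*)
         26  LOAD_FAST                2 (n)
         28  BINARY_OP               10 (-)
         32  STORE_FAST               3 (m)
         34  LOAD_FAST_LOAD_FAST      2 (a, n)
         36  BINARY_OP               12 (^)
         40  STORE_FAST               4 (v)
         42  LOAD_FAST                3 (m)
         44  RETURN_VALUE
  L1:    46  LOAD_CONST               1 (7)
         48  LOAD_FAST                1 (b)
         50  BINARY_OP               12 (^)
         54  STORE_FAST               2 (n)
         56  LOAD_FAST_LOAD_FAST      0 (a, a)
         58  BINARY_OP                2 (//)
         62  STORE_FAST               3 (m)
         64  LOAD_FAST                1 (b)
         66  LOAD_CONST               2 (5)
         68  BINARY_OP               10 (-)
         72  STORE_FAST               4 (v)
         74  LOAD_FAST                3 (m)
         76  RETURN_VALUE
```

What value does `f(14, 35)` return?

4830

LOAD_FAST_LOAD_FAST b,a → push 35,14. Stack: [35, 14]
COMPARE_OP bool(!=) → 35 vs 14 = True. Stack: [True]
POP_JUMP_IF_FALSE → pop True; no jump. Stack: []
LOAD_FAST_LOAD_FAST b,b → push 35,35. Stack: [35, 35]
BINARY_OP + → 35 + 35 = 70. Stack: [70]
STORE_FAST n → n=70. Stack: []
LOAD_FAST_LOAD_FAST n,n → push 70,70. Stack: [70, 70]
BINARY_OP * → 70 * 70 = 4900. Stack: [4900]
LOAD_FAST n → push 70. Stack: [4900, 70]
BINARY_OP - → 4900 - 70 = 4830. Stack: [4830]
STORE_FAST m → m=4830. Stack: []
LOAD_FAST_LOAD_FAST a,n → push 14,70. Stack: [14, 70]
BINARY_OP ^ → 14 ^ 70 = 72. Stack: [72]
STORE_FAST v → v=72. Stack: []
LOAD_FAST m → push 4830. Stack: [4830]
RETURN_VALUE → return 4830.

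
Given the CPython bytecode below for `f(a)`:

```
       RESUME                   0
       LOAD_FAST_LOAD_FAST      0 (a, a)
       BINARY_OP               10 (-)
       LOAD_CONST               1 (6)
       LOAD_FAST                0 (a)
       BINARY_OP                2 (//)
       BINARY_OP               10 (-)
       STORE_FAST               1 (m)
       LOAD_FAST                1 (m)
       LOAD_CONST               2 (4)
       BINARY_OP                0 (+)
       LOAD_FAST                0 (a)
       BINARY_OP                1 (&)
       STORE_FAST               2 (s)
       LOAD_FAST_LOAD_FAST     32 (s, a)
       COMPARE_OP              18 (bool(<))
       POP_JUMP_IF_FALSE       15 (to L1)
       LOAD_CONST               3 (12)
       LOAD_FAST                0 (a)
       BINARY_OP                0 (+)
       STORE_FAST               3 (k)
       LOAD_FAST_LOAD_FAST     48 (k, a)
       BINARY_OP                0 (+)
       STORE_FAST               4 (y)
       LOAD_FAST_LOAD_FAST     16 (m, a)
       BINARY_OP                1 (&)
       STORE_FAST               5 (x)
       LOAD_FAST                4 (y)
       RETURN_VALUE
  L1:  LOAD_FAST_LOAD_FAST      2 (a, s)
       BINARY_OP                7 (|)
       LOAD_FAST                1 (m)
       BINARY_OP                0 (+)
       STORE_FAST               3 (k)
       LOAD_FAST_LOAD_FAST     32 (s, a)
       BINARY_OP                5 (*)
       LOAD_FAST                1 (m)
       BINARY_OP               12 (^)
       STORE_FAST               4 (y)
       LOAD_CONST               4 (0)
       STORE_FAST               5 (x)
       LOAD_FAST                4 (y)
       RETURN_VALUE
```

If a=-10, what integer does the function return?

LOAD_FAST_LOAD_FAST a,a → push -10,-10. Stack: [-10, -10]
BINARY_OP - → -10 - -10 = 0. Stack: [0]
LOAD_CONST → push 6. Stack: [0, 6]
LOAD_FAST a → push -10. Stack: [0, 6, -10]
BINARY_OP // → 6 // -10 = -1. Stack: [0, -1]
BINARY_OP - → 0 - -1 = 1. Stack: [1]
STORE_FAST m → m=1. Stack: []
LOAD_FAST m → push 1. Stack: [1]
LOAD_CONST → push 4. Stack: [1, 4]
BINARY_OP + → 1 + 4 = 5. Stack: [5]
LOAD_FAST a → push -10. Stack: [5, -10]
BINARY_OP & → 5 & -10 = 4. Stack: [4]
STORE_FAST s → s=4. Stack: []
LOAD_FAST_LOAD_FAST s,a → push 4,-10. Stack: [4, -10]
COMPARE_OP bool(<) → 4 vs -10 = False. Stack: [False]
POP_JUMP_IF_FALSE → pop False; jump. Stack: []
LOAD_FAST_LOAD_FAST a,s → push -10,4. Stack: [-10, 4]
BINARY_OP | → -10 | 4 = -10. Stack: [-10]
LOAD_FAST m → push 1. Stack: [-10, 1]
BINARY_OP + → -10 + 1 = -9. Stack: [-9]
STORE_FAST k → k=-9. Stack: []
LOAD_FAST_LOAD_FAST s,a → push 4,-10. Stack: [4, -10]
BINARY_OP * → 4 * -10 = -40. Stack: [-40]
LOAD_FAST m → push 1. Stack: [-40, 1]
BINARY_OP ^ → -40 ^ 1 = -39. Stack: [-39]
STORE_FAST y → y=-39. Stack: []
LOAD_CONST → push 0. Stack: [0]
STORE_FAST x → x=0. Stack: []
LOAD_FAST y → push -39. Stack: [-39]
RETURN_VALUE → return -39.

-39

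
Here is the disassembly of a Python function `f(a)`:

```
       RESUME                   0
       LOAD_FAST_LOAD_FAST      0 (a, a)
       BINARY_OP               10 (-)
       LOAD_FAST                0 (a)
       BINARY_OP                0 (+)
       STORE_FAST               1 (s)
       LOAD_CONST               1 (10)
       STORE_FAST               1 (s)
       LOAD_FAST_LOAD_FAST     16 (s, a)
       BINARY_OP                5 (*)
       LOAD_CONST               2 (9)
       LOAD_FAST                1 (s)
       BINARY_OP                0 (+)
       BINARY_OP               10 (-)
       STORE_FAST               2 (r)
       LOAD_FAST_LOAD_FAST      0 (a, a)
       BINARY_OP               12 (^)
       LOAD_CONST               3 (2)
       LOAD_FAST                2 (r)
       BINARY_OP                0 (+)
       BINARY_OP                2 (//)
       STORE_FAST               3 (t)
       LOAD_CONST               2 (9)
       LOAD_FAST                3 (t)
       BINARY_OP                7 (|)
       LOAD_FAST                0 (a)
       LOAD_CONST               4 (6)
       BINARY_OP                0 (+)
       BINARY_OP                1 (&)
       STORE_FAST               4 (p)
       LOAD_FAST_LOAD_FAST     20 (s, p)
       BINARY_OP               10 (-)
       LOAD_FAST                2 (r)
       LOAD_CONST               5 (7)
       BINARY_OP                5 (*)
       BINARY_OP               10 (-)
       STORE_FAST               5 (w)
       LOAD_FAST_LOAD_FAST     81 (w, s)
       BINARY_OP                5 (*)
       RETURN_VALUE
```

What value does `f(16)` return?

LOAD_FAST_LOAD_FAST a,a → push 16,16. Stack: [16, 16]
BINARY_OP - → 16 - 16 = 0. Stack: [0]
LOAD_FAST a → push 16. Stack: [0, 16]
BINARY_OP + → 0 + 16 = 16. Stack: [16]
STORE_FAST s → s=16. Stack: []
LOAD_CONST → push 10. Stack: [10]
STORE_FAST s → s=10. Stack: []
LOAD_FAST_LOAD_FAST s,a → push 10,16. Stack: [10, 16]
BINARY_OP * → 10 * 16 = 160. Stack: [160]
LOAD_CONST → push 9. Stack: [160, 9]
LOAD_FAST s → push 10. Stack: [160, 9, 10]
BINARY_OP + → 9 + 10 = 19. Stack: [160, 19]
BINARY_OP - → 160 - 19 = 141. Stack: [141]
STORE_FAST r → r=141. Stack: []
LOAD_FAST_LOAD_FAST a,a → push 16,16. Stack: [16, 16]
BINARY_OP ^ → 16 ^ 16 = 0. Stack: [0]
LOAD_CONST → push 2. Stack: [0, 2]
LOAD_FAST r → push 141. Stack: [0, 2, 141]
BINARY_OP + → 2 + 141 = 143. Stack: [0, 143]
BINARY_OP // → 0 // 143 = 0. Stack: [0]
STORE_FAST t → t=0. Stack: []
LOAD_CONST → push 9. Stack: [9]
LOAD_FAST t → push 0. Stack: [9, 0]
BINARY_OP | → 9 | 0 = 9. Stack: [9]
LOAD_FAST a → push 16. Stack: [9, 16]
LOAD_CONST → push 6. Stack: [9, 16, 6]
BINARY_OP + → 16 + 6 = 22. Stack: [9, 22]
BINARY_OP & → 9 & 22 = 0. Stack: [0]
STORE_FAST p → p=0. Stack: []
LOAD_FAST_LOAD_FAST s,p → push 10,0. Stack: [10, 0]
BINARY_OP - → 10 - 0 = 10. Stack: [10]
LOAD_FAST r → push 141. Stack: [10, 141]
LOAD_CONST → push 7. Stack: [10, 141, 7]
BINARY_OP * → 141 * 7 = 987. Stack: [10, 987]
BINARY_OP - → 10 - 987 = -977. Stack: [-977]
STORE_FAST w → w=-977. Stack: []
LOAD_FAST_LOAD_FAST w,s → push -977,10. Stack: [-977, 10]
BINARY_OP * → -977 * 10 = -9770. Stack: [-9770]
RETURN_VALUE → return -9770.

-9770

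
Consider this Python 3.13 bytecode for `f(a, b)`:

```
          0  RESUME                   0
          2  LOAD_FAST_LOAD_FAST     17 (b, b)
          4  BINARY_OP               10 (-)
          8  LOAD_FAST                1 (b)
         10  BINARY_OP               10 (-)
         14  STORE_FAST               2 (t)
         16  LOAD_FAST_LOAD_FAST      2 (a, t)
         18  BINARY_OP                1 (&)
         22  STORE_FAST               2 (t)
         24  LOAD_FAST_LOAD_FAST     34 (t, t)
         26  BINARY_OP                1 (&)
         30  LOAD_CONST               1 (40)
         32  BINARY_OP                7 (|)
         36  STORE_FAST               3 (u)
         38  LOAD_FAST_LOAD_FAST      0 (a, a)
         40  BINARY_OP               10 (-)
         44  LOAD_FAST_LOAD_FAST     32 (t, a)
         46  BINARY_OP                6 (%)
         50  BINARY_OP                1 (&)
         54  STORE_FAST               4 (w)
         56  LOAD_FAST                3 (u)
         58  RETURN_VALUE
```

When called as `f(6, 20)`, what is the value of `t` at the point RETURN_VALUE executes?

LOAD_FAST_LOAD_FAST b,b → push 20,20. Stack: [20, 20]
BINARY_OP - → 20 - 20 = 0. Stack: [0]
LOAD_FAST b → push 20. Stack: [0, 20]
BINARY_OP - → 0 - 20 = -20. Stack: [-20]
STORE_FAST t → t=-20. Stack: []
LOAD_FAST_LOAD_FAST a,t → push 6,-20. Stack: [6, -20]
BINARY_OP & → 6 & -20 = 4. Stack: [4]
STORE_FAST t → t=4. Stack: []
LOAD_FAST_LOAD_FAST t,t → push 4,4. Stack: [4, 4]
BINARY_OP & → 4 & 4 = 4. Stack: [4]
LOAD_CONST → push 40. Stack: [4, 40]
BINARY_OP | → 4 | 40 = 44. Stack: [44]
STORE_FAST u → u=44. Stack: []
LOAD_FAST_LOAD_FAST a,a → push 6,6. Stack: [6, 6]
BINARY_OP - → 6 - 6 = 0. Stack: [0]
LOAD_FAST_LOAD_FAST t,a → push 4,6. Stack: [0, 4, 6]
BINARY_OP % → 4 % 6 = 4. Stack: [0, 4]
BINARY_OP & → 0 & 4 = 0. Stack: [0]
STORE_FAST w → w=0. Stack: []
LOAD_FAST u → push 44. Stack: [44]
RETURN_VALUE → return 44.

4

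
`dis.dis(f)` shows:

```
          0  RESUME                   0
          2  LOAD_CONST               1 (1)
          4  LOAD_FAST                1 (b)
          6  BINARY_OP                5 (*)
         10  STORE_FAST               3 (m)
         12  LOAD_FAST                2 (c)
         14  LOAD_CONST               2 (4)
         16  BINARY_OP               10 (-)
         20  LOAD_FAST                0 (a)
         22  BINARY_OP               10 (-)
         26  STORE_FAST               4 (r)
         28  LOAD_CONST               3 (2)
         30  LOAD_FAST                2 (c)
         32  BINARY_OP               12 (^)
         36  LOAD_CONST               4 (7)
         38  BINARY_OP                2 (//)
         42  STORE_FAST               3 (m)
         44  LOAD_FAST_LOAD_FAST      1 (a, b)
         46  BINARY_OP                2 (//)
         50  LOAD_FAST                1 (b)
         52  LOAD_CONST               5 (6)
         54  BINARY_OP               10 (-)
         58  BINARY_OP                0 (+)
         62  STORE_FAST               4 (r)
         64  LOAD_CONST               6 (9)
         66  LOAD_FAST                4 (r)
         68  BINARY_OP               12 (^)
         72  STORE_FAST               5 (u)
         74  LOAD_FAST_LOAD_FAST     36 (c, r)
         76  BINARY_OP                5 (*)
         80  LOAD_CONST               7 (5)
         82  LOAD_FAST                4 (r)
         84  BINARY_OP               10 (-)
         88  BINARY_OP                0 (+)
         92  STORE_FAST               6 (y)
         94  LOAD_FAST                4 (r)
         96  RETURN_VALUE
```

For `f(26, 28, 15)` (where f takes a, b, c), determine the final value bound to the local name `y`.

313

LOAD_CONST → push 1. Stack: [1]
LOAD_FAST b → push 28. Stack: [1, 28]
BINARY_OP * → 1 * 28 = 28. Stack: [28]
STORE_FAST m → m=28. Stack: []
LOAD_FAST c → push 15. Stack: [15]
LOAD_CONST → push 4. Stack: [15, 4]
BINARY_OP - → 15 - 4 = 11. Stack: [11]
LOAD_FAST a → push 26. Stack: [11, 26]
BINARY_OP - → 11 - 26 = -15. Stack: [-15]
STORE_FAST r → r=-15. Stack: []
LOAD_CONST → push 2. Stack: [2]
LOAD_FAST c → push 15. Stack: [2, 15]
BINARY_OP ^ → 2 ^ 15 = 13. Stack: [13]
LOAD_CONST → push 7. Stack: [13, 7]
BINARY_OP // → 13 // 7 = 1. Stack: [1]
STORE_FAST m → m=1. Stack: []
LOAD_FAST_LOAD_FAST a,b → push 26,28. Stack: [26, 28]
BINARY_OP // → 26 // 28 = 0. Stack: [0]
LOAD_FAST b → push 28. Stack: [0, 28]
LOAD_CONST → push 6. Stack: [0, 28, 6]
BINARY_OP - → 28 - 6 = 22. Stack: [0, 22]
BINARY_OP + → 0 + 22 = 22. Stack: [22]
STORE_FAST r → r=22. Stack: []
LOAD_CONST → push 9. Stack: [9]
LOAD_FAST r → push 22. Stack: [9, 22]
BINARY_OP ^ → 9 ^ 22 = 31. Stack: [31]
STORE_FAST u → u=31. Stack: []
LOAD_FAST_LOAD_FAST c,r → push 15,22. Stack: [15, 22]
BINARY_OP * → 15 * 22 = 330. Stack: [330]
LOAD_CONST → push 5. Stack: [330, 5]
LOAD_FAST r → push 22. Stack: [330, 5, 22]
BINARY_OP - → 5 - 22 = -17. Stack: [330, -17]
BINARY_OP + → 330 + -17 = 313. Stack: [313]
STORE_FAST y → y=313. Stack: []
LOAD_FAST r → push 22. Stack: [22]
RETURN_VALUE → return 22.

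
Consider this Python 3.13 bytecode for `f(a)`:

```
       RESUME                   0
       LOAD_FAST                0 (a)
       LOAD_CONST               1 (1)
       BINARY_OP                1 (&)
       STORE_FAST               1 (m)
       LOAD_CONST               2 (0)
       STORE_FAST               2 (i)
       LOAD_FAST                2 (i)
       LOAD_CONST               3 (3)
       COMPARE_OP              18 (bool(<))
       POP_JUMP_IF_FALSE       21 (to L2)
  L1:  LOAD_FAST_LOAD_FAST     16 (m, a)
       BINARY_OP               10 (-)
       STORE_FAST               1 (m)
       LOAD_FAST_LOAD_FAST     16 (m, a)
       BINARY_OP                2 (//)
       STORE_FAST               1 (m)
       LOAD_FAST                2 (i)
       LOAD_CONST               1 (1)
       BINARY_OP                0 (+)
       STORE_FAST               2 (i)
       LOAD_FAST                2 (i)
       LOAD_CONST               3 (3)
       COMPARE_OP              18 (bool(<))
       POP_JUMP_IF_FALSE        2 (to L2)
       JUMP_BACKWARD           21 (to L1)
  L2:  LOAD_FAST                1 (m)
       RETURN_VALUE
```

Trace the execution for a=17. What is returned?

LOAD_FAST a → push 17. Stack: [17]
LOAD_CONST → push 1. Stack: [17, 1]
BINARY_OP & → 17 & 1 = 1. Stack: [1]
STORE_FAST m → m=1. Stack: []
LOAD_CONST → push 0. Stack: [0]
STORE_FAST i → i=0. Stack: []
LOAD_FAST i → push 0. Stack: [0]
LOAD_CONST → push 3. Stack: [0, 3]
COMPARE_OP bool(<) → 0 vs 3 = True. Stack: [True]
POP_JUMP_IF_FALSE → pop True; no jump. Stack: []
LOAD_FAST_LOAD_FAST m,a → push 1,17. Stack: [1, 17]
BINARY_OP - → 1 - 17 = -16. Stack: [-16]
STORE_FAST m → m=-16. Stack: []
LOAD_FAST_LOAD_FAST m,a → push -16,17. Stack: [-16, 17]
BINARY_OP // → -16 // 17 = -1. Stack: [-1]
STORE_FAST m → m=-1. Stack: []
LOAD_FAST i → push 0. Stack: [0]
LOAD_CONST → push 1. Stack: [0, 1]
BINARY_OP + → 0 + 1 = 1. Stack: [1]
STORE_FAST i → i=1. Stack: []
LOAD_FAST i → push 1. Stack: [1]
LOAD_CONST → push 3. Stack: [1, 3]
COMPARE_OP bool(<) → 1 vs 3 = True. Stack: [True]
POP_JUMP_IF_FALSE → pop True; no jump. Stack: []
LOAD_FAST_LOAD_FAST m,a → push -1,17. Stack: [-1, 17]
BINARY_OP - → -1 - 17 = -18. Stack: [-18]
STORE_FAST m → m=-18. Stack: []
LOAD_FAST_LOAD_FAST m,a → push -18,17. Stack: [-18, 17]
BINARY_OP // → -18 // 17 = -2. Stack: [-2]
STORE_FAST m → m=-2. Stack: []
LOAD_FAST i → push 1. Stack: [1]
LOAD_CONST → push 1. Stack: [1, 1]
BINARY_OP + → 1 + 1 = 2. Stack: [2]
STORE_FAST i → i=2. Stack: []
LOAD_FAST i → push 2. Stack: [2]
LOAD_CONST → push 3. Stack: [2, 3]
COMPARE_OP bool(<) → 2 vs 3 = True. Stack: [True]
POP_JUMP_IF_FALSE → pop True; no jump. Stack: []
LOAD_FAST_LOAD_FAST m,a → push -2,17. Stack: [-2, 17]
BINARY_OP - → -2 - 17 = -19. Stack: [-19]
STORE_FAST m → m=-19. Stack: []
LOAD_FAST_LOAD_FAST m,a → push -19,17. Stack: [-19, 17]
BINARY_OP // → -19 // 17 = -2. Stack: [-2]
STORE_FAST m → m=-2. Stack: []
LOAD_FAST i → push 2. Stack: [2]
LOAD_CONST → push 1. Stack: [2, 1]
BINARY_OP + → 2 + 1 = 3. Stack: [3]
STORE_FAST i → i=3. Stack: []
LOAD_FAST i → push 3. Stack: [3]
LOAD_CONST → push 3. Stack: [3, 3]
COMPARE_OP bool(<) → 3 vs 3 = False. Stack: [False]
POP_JUMP_IF_FALSE → pop False; jump. Stack: []
LOAD_FAST m → push -2. Stack: [-2]
RETURN_VALUE → return -2.

-2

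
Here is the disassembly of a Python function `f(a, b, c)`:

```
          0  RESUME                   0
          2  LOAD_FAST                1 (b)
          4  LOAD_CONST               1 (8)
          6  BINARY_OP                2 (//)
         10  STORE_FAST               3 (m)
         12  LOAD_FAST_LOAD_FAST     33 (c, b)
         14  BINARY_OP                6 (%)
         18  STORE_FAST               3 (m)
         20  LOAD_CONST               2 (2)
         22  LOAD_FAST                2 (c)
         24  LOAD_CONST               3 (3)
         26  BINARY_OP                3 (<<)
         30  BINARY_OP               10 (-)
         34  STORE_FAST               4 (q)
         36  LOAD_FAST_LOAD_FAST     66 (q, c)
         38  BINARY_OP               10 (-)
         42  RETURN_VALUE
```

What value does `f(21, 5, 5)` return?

LOAD_FAST b → push 5. Stack: [5]
LOAD_CONST → push 8. Stack: [5, 8]
BINARY_OP // → 5 // 8 = 0. Stack: [0]
STORE_FAST m → m=0. Stack: []
LOAD_FAST_LOAD_FAST c,b → push 5,5. Stack: [5, 5]
BINARY_OP % → 5 % 5 = 0. Stack: [0]
STORE_FAST m → m=0. Stack: []
LOAD_CONST → push 2. Stack: [2]
LOAD_FAST c → push 5. Stack: [2, 5]
LOAD_CONST → push 3. Stack: [2, 5, 3]
BINARY_OP << → 5 << 3 = 40. Stack: [2, 40]
BINARY_OP - → 2 - 40 = -38. Stack: [-38]
STORE_FAST q → q=-38. Stack: []
LOAD_FAST_LOAD_FAST q,c → push -38,5. Stack: [-38, 5]
BINARY_OP - → -38 - 5 = -43. Stack: [-43]
RETURN_VALUE → return -43.

-43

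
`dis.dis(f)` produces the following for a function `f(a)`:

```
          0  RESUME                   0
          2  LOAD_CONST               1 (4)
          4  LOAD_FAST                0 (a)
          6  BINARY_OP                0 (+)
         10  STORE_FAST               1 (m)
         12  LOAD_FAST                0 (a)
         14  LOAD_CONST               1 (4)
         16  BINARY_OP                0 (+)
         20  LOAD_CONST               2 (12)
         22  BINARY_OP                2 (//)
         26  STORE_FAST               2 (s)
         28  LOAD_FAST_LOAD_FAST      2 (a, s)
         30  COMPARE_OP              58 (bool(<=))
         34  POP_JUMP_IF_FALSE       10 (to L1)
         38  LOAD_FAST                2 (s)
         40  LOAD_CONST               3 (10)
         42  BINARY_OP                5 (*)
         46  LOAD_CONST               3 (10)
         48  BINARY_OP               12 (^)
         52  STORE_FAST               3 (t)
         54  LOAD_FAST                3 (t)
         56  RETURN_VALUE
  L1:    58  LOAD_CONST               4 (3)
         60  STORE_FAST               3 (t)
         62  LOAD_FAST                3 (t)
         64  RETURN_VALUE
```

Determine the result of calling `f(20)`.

3

LOAD_CONST → push 4. Stack: [4]
LOAD_FAST a → push 20. Stack: [4, 20]
BINARY_OP + → 4 + 20 = 24. Stack: [24]
STORE_FAST m → m=24. Stack: []
LOAD_FAST a → push 20. Stack: [20]
LOAD_CONST → push 4. Stack: [20, 4]
BINARY_OP + → 20 + 4 = 24. Stack: [24]
LOAD_CONST → push 12. Stack: [24, 12]
BINARY_OP // → 24 // 12 = 2. Stack: [2]
STORE_FAST s → s=2. Stack: []
LOAD_FAST_LOAD_FAST a,s → push 20,2. Stack: [20, 2]
COMPARE_OP bool(<=) → 20 vs 2 = False. Stack: [False]
POP_JUMP_IF_FALSE → pop False; jump. Stack: []
LOAD_CONST → push 3. Stack: [3]
STORE_FAST t → t=3. Stack: []
LOAD_FAST t → push 3. Stack: [3]
RETURN_VALUE → return 3.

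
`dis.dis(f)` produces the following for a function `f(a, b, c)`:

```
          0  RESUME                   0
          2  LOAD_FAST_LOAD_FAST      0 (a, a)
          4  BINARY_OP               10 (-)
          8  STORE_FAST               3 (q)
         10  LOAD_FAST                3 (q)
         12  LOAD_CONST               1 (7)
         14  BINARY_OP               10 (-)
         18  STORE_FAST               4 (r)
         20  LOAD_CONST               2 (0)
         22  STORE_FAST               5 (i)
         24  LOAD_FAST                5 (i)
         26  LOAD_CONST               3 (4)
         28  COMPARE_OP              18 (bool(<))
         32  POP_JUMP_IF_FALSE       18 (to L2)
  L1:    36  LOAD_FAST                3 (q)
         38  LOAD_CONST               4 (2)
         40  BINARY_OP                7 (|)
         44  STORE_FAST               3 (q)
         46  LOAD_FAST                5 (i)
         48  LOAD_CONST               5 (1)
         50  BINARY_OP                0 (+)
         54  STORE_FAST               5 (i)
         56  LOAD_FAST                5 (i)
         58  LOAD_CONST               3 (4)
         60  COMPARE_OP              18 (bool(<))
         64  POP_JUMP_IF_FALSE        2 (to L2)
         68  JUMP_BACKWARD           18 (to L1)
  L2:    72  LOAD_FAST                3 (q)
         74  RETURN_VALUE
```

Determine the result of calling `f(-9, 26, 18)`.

LOAD_FAST_LOAD_FAST a,a → push -9,-9. Stack: [-9, -9]
BINARY_OP - → -9 - -9 = 0. Stack: [0]
STORE_FAST q → q=0. Stack: []
LOAD_FAST q → push 0. Stack: [0]
LOAD_CONST → push 7. Stack: [0, 7]
BINARY_OP - → 0 - 7 = -7. Stack: [-7]
STORE_FAST r → r=-7. Stack: []
LOAD_CONST → push 0. Stack: [0]
STORE_FAST i → i=0. Stack: []
LOAD_FAST i → push 0. Stack: [0]
LOAD_CONST → push 4. Stack: [0, 4]
COMPARE_OP bool(<) → 0 vs 4 = True. Stack: [True]
POP_JUMP_IF_FALSE → pop True; no jump. Stack: []
LOAD_FAST q → push 0. Stack: [0]
LOAD_CONST → push 2. Stack: [0, 2]
BINARY_OP | → 0 | 2 = 2. Stack: [2]
STORE_FAST q → q=2. Stack: []
LOAD_FAST i → push 0. Stack: [0]
LOAD_CONST → push 1. Stack: [0, 1]
BINARY_OP + → 0 + 1 = 1. Stack: [1]
STORE_FAST i → i=1. Stack: []
LOAD_FAST i → push 1. Stack: [1]
LOAD_CONST → push 4. Stack: [1, 4]
COMPARE_OP bool(<) → 1 vs 4 = True. Stack: [True]
POP_JUMP_IF_FALSE → pop True; no jump. Stack: []
LOAD_FAST q → push 2. Stack: [2]
LOAD_CONST → push 2. Stack: [2, 2]
BINARY_OP | → 2 | 2 = 2. Stack: [2]
STORE_FAST q → q=2. Stack: []
LOAD_FAST i → push 1. Stack: [1]
LOAD_CONST → push 1. Stack: [1, 1]
BINARY_OP + → 1 + 1 = 2. Stack: [2]
STORE_FAST i → i=2. Stack: []
LOAD_FAST i → push 2. Stack: [2]
LOAD_CONST → push 4. Stack: [2, 4]
COMPARE_OP bool(<) → 2 vs 4 = True. Stack: [True]
POP_JUMP_IF_FALSE → pop True; no jump. Stack: []
LOAD_FAST q → push 2. Stack: [2]
LOAD_CONST → push 2. Stack: [2, 2]
BINARY_OP | → 2 | 2 = 2. Stack: [2]
STORE_FAST q → q=2. Stack: []
LOAD_FAST i → push 2. Stack: [2]
LOAD_CONST → push 1. Stack: [2, 1]
BINARY_OP + → 2 + 1 = 3. Stack: [3]
STORE_FAST i → i=3. Stack: []
LOAD_FAST i → push 3. Stack: [3]
LOAD_CONST → push 4. Stack: [3, 4]
COMPARE_OP bool(<) → 3 vs 4 = True. Stack: [True]
POP_JUMP_IF_FALSE → pop True; no jump. Stack: []
LOAD_FAST q → push 2. Stack: [2]
LOAD_CONST → push 2. Stack: [2, 2]
BINARY_OP | → 2 | 2 = 2. Stack: [2]
STORE_FAST q → q=2. Stack: []
LOAD_FAST i → push 3. Stack: [3]
LOAD_CONST → push 1. Stack: [3, 1]
BINARY_OP + → 3 + 1 = 4. Stack: [4]
STORE_FAST i → i=4. Stack: []
LOAD_FAST i → push 4. Stack: [4]
LOAD_CONST → push 4. Stack: [4, 4]
COMPARE_OP bool(<) → 4 vs 4 = False. Stack: [False]
POP_JUMP_IF_FALSE → pop False; jump. Stack: []
LOAD_FAST q → push 2. Stack: [2]
RETURN_VALUE → return 2.

2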